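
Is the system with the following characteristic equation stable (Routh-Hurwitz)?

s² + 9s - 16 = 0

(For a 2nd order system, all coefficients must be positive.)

Coefficients: 1, 9, -16. c=-16 not positive, so system is unstable.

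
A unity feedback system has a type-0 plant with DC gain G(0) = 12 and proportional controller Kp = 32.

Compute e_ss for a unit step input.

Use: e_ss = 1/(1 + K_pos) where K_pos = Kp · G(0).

K_pos = Kp · G(0) = 32 × 12 = 384. e_ss = 1/(1 + 384) = 0.0026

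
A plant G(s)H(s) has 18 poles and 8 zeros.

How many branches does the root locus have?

Root locus has n branches where n = number of poles = 18.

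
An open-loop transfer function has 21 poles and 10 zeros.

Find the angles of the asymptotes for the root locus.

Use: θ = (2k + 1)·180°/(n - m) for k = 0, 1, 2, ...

n - m = 21 - 10 = 11. Angles: θk = (2k + 1)·180°/11 = 16.36°, 49.09°, 81.82°, 114.55°, 147.27°, 180°, 212.73°, 245.45°, 278.18°, 310.91°, 343.64°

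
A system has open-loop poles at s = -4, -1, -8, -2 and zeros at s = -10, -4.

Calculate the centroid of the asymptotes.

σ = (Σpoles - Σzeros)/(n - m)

σ = (Σpoles - Σzeros)/(n - m) = (-15 - (-14))/(4 - 2) = -1/2 = -0.5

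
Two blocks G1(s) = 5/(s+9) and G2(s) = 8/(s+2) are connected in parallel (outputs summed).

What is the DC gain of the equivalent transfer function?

Parallel: G_eq = G1 + G2. DC gain = G1(0) + G2(0) = 5/9 + 8/2 = 0.5556 + 4 = 4.5556.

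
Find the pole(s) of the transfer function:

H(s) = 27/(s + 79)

Pole is where denominator = 0: s + 79 = 0, so s = -79.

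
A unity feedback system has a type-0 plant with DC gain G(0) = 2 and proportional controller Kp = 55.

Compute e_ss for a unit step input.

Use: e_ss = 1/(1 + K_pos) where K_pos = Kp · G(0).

K_pos = Kp · G(0) = 55 × 2 = 110. e_ss = 1/(1 + 110) = 0.0090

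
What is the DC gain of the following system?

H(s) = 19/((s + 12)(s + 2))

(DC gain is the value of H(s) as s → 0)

DC gain = H(0) = 19/(12 × 2) = 19/24 = 0.7917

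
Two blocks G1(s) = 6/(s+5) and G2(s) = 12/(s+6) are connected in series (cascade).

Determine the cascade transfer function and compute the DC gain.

Series: multiply transfer functions. G_eq = 6/(s+5) × 12/(s+6) = 72/((s+5)(s+6)). DC gain = 72/(5×6) = 2.4.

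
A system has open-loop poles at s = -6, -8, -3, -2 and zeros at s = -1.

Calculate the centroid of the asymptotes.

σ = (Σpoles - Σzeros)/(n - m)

σ = (Σpoles - Σzeros)/(n - m) = (-19 - (-1))/(4 - 1) = -18/3 = -6.0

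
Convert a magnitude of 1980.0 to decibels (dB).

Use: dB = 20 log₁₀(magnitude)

dB = 20 log₁₀(1980.0) = 65.9 dB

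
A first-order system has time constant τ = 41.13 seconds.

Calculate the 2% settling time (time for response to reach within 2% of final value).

For first-order system, 2% settling time ≈ 4τ = 4 × 41.13 = 164.52 s.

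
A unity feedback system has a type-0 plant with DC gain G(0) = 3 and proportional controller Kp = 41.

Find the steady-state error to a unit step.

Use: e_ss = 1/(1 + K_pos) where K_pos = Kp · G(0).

K_pos = Kp · G(0) = 41 × 3 = 123. e_ss = 1/(1 + 123) = 0.0081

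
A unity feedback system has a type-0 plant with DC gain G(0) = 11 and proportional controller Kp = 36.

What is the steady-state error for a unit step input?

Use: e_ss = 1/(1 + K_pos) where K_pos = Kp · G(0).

K_pos = Kp · G(0) = 36 × 11 = 396. e_ss = 1/(1 + 396) = 0.0025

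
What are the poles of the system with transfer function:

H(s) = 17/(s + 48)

Pole is where denominator = 0: s + 48 = 0, so s = -48.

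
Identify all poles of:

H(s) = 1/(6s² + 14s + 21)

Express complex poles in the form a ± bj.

Discriminant = 14² - 4×6×21 = 196 - 504 = -308 < 0, so the poles are a complex conjugate pair s = (-14 ± j√308)/(2×6). Real part = -14/(2×6) = -14/12 ≈ -1.1667; imaginary part = ±√308/(2×6) ≈ 1.4625. Poles: s = -1.1667 ± 1.4625j.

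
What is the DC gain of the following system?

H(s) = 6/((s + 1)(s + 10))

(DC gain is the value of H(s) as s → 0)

DC gain = H(0) = 6/(1 × 10) = 6/10 = 0.6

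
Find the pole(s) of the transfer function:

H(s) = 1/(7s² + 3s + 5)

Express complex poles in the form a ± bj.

Discriminant = 3² - 4×7×5 = 9 - 140 = -131 < 0, so the poles are a complex conjugate pair s = (-3 ± j√131)/(2×7). Real part = -3/(2×7) = -3/14 ≈ -0.2143; imaginary part = ±√131/(2×7) ≈ 0.8175. Poles: s = -0.2143 ± 0.8175j.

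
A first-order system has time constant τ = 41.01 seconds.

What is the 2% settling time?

For first-order system, 2% settling time ≈ 4τ = 4 × 41.01 = 164.04 s.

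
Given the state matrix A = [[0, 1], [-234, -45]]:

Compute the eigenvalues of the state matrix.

det(A - λI) = λ² - (-45)λ + 234 = (λ - (-39))(λ - (-6)). Eigenvalues: -39, -6.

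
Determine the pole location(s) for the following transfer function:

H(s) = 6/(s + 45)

Pole is where denominator = 0: s + 45 = 0, so s = -45.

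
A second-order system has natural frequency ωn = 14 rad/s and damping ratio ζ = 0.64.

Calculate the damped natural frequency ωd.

ωd = ωn√(1 - ζ²) = 14√(1 - 0.64²) = 10.76 rad/s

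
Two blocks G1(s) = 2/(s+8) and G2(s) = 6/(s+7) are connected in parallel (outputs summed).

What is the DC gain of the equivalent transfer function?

Parallel: G_eq = G1 + G2. DC gain = G1(0) + G2(0) = 2/8 + 6/7 = 0.25 + 0.8571 = 1.1071.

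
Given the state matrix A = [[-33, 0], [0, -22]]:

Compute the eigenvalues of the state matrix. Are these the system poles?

For diagonal matrix, eigenvalues are diagonal entries: λ₁ = -33, λ₂ = -22. Eigenvalues of A = system poles.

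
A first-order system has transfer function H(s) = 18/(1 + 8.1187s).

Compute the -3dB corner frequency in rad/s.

Corner frequency = 1/τ = 1/8.1187 = 0.123 rad/s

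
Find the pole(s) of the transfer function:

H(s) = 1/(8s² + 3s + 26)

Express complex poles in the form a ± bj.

Discriminant = 3² - 4×8×26 = 9 - 832 = -823 < 0, so the poles are a complex conjugate pair s = (-3 ± j√823)/(2×8). Real part = -3/(2×8) = -3/16 = -0.1875; imaginary part = ±√823/(2×8) ≈ 1.7930. Poles: s = -0.1875 ± 1.7930j.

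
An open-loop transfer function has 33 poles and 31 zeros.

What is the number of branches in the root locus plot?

Root locus has n branches where n = number of poles = 33.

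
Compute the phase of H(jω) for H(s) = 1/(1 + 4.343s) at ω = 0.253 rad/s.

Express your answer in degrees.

Phase = -arctan(ωτ) = -arctan(0.253 × 4.343) = -47.7°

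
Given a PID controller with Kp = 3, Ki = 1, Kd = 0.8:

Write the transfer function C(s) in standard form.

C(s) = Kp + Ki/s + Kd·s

Substituting values: C(s) = 3 + 1/s + 0.8s = (0.8s² + 3s + 1)/s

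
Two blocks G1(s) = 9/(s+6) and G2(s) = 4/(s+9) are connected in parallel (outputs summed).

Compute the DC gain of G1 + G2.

Parallel: G_eq = G1 + G2. DC gain = G1(0) + G2(0) = 9/6 + 4/9 = 1.5 + 0.4444 = 1.9444.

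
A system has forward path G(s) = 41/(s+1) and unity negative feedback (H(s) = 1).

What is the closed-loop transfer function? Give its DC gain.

T(s) = G/(1+GH) = [41/(s+1)] / [1 + 41/(s+1)] = 41/(s+1+41) = 41/(s+42). DC gain = 41/42 = 0.9762.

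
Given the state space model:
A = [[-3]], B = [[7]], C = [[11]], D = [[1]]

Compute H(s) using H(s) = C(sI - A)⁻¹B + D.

(sI - A)⁻¹ = 1/(s + 3). H(s) = 11×7/(s + 3) + 1 = (s + 80)/(s + 3).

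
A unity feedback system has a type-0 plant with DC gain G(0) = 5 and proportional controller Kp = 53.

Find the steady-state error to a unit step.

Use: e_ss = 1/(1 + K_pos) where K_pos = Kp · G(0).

K_pos = Kp · G(0) = 53 × 5 = 265. e_ss = 1/(1 + 265) = 0.0038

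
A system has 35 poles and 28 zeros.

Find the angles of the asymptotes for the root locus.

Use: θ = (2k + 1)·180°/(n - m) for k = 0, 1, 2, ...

n - m = 35 - 28 = 7. Angles: θk = (2k + 1)·180°/7 = 25.71°, 77.14°, 128.57°, 180°, 231.43°, 282.86°, 334.29°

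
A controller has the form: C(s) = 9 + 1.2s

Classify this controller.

This is a Proportional-Derivative (PD) controller.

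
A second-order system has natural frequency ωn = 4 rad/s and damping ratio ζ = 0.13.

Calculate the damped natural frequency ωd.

ωd = ωn√(1 - ζ²) = 4√(1 - 0.13²) = 3.97 rad/s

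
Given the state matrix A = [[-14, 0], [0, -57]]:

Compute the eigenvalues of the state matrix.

For diagonal matrix, eigenvalues are diagonal entries: λ₁ = -14, λ₂ = -57.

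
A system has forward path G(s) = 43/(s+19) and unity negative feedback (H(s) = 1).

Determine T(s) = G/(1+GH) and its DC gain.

T(s) = G/(1+GH) = [43/(s+19)] / [1 + 43/(s+19)] = 43/(s+19+43) = 43/(s+62). DC gain = 43/62 = 0.6935.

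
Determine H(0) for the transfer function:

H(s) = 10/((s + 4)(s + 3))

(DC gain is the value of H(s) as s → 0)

DC gain = H(0) = 10/(4 × 3) = 10/12 = 0.8333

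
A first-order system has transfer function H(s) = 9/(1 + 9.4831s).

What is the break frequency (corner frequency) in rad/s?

Corner frequency = 1/τ = 1/9.4831 = 0.105 rad/s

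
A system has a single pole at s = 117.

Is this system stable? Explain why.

Pole at s = 117 is in the right half-plane. Unstable.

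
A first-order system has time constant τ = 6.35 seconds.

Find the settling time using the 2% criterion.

For first-order system, 2% settling time ≈ 4τ = 4 × 6.35 = 25.4 s.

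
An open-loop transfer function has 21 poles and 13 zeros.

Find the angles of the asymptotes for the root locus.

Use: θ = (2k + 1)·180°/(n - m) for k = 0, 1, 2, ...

n - m = 21 - 13 = 8. Angles: θk = (2k + 1)·180°/8 = 22.5°, 67.5°, 112.5°, 157.5°, 202.5°, 247.5°, 292.5°, 337.5°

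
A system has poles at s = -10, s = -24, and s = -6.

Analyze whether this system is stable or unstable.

All poles are in the left half-plane. System is stable.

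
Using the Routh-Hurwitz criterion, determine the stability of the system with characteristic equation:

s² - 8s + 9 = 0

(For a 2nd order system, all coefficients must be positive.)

Coefficients: 1, -8, 9. b=-8 not positive, so system is unstable.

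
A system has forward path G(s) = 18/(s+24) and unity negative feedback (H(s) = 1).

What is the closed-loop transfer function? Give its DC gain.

T(s) = G/(1+GH) = [18/(s+24)] / [1 + 18/(s+24)] = 18/(s+24+18) = 18/(s+42). DC gain = 18/42 = 0.4286.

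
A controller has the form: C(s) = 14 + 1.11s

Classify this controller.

This is a Proportional-Derivative (PD) controller.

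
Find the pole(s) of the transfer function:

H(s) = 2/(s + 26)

Pole is where denominator = 0: s + 26 = 0, so s = -26.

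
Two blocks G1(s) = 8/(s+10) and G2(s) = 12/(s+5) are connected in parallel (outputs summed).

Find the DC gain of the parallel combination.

Parallel: G_eq = G1 + G2. DC gain = G1(0) + G2(0) = 8/10 + 12/5 = 0.8 + 2.4 = 3.2.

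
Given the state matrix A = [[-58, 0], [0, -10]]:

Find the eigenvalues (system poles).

For diagonal matrix, eigenvalues are diagonal entries: λ₁ = -58, λ₂ = -10.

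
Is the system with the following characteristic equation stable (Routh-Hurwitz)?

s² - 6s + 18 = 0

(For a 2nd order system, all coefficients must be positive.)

Coefficients: 1, -6, 18. b=-6 not positive, so system is unstable.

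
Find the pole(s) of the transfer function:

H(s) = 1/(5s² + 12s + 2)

Discriminant = 12² - 4×5×2 = 144 - 40 = 104 > 0, so two distinct real poles. Using quadratic formula: s = (-12 ± √104)/(2×5) = (-12 ± √104)/10, with √104 ≈ 10.1980. s₁ ≈ -0.1802, s₂ ≈ -2.2198. Poles: s₁ = -0.1802, s₂ = -2.2198.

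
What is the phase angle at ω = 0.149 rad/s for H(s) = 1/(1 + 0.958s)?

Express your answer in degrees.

Phase = -arctan(ωτ) = -arctan(0.149 × 0.958) = -8.1°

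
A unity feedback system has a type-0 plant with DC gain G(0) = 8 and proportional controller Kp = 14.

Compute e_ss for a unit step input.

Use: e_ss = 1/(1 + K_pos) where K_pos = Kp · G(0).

K_pos = Kp · G(0) = 14 × 8 = 112. e_ss = 1/(1 + 112) = 0.0088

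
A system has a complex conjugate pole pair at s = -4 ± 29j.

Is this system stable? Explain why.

Real part of poles is -4 (< 0, left half-plane). Stable.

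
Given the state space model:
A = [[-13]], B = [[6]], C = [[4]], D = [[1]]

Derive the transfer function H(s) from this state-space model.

(sI - A)⁻¹ = 1/(s + 13). H(s) = 4×6/(s + 13) + 1 = (s + 37)/(s + 13).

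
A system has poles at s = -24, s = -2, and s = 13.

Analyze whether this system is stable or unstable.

Pole(s) at s = 13 are not in the left half-plane. System is unstable.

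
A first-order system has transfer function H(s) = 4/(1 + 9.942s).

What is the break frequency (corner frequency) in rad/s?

Corner frequency = 1/τ = 1/9.942 = 0.101 rad/s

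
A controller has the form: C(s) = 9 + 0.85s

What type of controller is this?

This is a Proportional-Derivative (PD) controller.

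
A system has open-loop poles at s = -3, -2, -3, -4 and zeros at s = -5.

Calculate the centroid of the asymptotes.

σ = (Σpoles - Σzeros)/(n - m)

σ = (Σpoles - Σzeros)/(n - m) = (-12 - (-5))/(4 - 1) = -7/3 = -2.33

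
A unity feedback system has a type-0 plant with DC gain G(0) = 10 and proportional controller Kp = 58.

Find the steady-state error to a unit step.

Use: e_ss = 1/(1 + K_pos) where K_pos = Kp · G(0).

K_pos = Kp · G(0) = 58 × 10 = 580. e_ss = 1/(1 + 580) = 0.0017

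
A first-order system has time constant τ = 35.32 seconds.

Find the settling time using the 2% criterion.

For first-order system, 2% settling time ≈ 4τ = 4 × 35.32 = 141.28 s.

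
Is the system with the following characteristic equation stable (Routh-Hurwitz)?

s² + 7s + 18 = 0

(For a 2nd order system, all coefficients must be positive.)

Coefficients: 1, 7, 18. All positive, so system is stable.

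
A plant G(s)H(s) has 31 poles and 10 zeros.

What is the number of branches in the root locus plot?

Root locus has n branches where n = number of poles = 31.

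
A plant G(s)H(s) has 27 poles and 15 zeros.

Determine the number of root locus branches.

Root locus has n branches where n = number of poles = 27.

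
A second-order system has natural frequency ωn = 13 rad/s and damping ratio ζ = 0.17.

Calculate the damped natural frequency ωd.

ωd = ωn√(1 - ζ²) = 13√(1 - 0.17²) = 12.81 rad/s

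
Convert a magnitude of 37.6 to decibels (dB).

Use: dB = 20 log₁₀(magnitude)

dB = 20 log₁₀(37.6) = 31.5 dB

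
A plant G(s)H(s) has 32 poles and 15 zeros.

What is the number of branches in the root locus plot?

Root locus has n branches where n = number of poles = 32.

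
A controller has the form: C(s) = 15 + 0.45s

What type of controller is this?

This is a Proportional-Derivative (PD) controller.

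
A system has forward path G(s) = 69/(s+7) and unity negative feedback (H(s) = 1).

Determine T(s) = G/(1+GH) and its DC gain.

T(s) = G/(1+GH) = [69/(s+7)] / [1 + 69/(s+7)] = 69/(s+7+69) = 69/(s+76). DC gain = 69/76 = 0.9079.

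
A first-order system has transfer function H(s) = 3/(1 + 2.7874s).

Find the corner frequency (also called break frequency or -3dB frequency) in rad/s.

Corner frequency = 1/τ = 1/2.7874 = 0.359 rad/s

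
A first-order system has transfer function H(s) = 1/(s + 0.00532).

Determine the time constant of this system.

For H(s) = 1/(s + 1/τ), the pole is at -1/τ = -0.00532, so τ = 1/0.00532 = 188 s.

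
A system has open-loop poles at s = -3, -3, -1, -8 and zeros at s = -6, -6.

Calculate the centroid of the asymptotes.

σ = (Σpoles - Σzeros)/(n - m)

σ = (Σpoles - Σzeros)/(n - m) = (-15 - (-12))/(4 - 2) = -3/2 = -1.5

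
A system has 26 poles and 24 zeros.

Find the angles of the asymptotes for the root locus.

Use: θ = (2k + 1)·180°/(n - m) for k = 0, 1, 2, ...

n - m = 26 - 24 = 2. Angles: θk = (2k + 1)·180°/2 = 90°, 270°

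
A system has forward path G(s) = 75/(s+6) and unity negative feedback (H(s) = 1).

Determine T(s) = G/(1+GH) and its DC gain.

T(s) = G/(1+GH) = [75/(s+6)] / [1 + 75/(s+6)] = 75/(s+6+75) = 75/(s+81). DC gain = 75/81 = 0.9259.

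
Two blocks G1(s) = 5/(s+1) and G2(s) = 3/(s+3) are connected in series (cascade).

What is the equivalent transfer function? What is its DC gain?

Series: multiply transfer functions. G_eq = 5/(s+1) × 3/(s+3) = 15/((s+1)(s+3)). DC gain = 15/(1×3) = 5.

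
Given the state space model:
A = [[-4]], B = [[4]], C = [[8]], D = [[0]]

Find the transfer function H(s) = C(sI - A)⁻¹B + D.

(sI - A)⁻¹ = 1/(s + 4). H(s) = 8 × 4/(s + 4) + 0 = 32/(s + 4).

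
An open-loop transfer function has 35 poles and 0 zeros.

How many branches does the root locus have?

Root locus has n branches where n = number of poles = 35.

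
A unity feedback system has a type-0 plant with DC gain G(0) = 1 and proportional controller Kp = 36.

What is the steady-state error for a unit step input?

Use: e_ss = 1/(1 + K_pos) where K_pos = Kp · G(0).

K_pos = Kp · G(0) = 36 × 1 = 36. e_ss = 1/(1 + 36) = 0.0270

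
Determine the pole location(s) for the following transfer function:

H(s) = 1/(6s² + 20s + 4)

Discriminant = 20² - 4×6×4 = 400 - 96 = 304 > 0, so two distinct real poles. Using quadratic formula: s = (-20 ± √304)/(2×6) = (-20 ± √304)/12, with √304 ≈ 17.4356. s₁ ≈ -0.2137, s₂ ≈ -3.1196. Poles: s₁ = -0.2137, s₂ = -3.1196.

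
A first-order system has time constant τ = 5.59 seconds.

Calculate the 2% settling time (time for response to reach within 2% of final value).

For first-order system, 2% settling time ≈ 4τ = 4 × 5.59 = 22.36 s.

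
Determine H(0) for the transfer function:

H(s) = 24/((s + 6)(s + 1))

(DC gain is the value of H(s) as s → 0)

DC gain = H(0) = 24/(6 × 1) = 24/6 = 4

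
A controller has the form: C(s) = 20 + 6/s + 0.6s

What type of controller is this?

This is a Proportional-Integral-Derivative (PID) controller.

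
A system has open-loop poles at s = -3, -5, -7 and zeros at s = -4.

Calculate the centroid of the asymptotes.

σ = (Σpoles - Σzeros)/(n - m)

σ = (Σpoles - Σzeros)/(n - m) = (-15 - (-4))/(3 - 1) = -11/2 = -5.5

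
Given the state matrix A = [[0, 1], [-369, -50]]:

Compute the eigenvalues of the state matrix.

det(A - λI) = λ² - (-50)λ + 369 = (λ - (-41))(λ - (-9)). Eigenvalues: -41, -9.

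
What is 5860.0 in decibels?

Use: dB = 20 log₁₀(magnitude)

dB = 20 log₁₀(5860.0) = 75.4 dB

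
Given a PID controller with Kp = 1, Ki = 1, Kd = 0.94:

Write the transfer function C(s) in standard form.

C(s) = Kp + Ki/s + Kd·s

Substituting values: C(s) = 1 + 1/s + 0.94s = (0.94s² + s + 1)/s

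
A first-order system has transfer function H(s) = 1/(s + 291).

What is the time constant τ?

For H(s) = 1/(s + 1/τ), the pole is at -1/τ = -291, so τ = 1/291 = 0.0034 s.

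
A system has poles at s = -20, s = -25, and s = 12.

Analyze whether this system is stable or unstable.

Pole(s) at s = 12 are not in the left half-plane. System is unstable.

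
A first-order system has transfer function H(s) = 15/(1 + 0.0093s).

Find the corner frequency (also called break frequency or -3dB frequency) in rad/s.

Corner frequency = 1/τ = 1/0.0093 = 107.527 rad/s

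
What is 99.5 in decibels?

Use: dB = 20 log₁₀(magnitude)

dB = 20 log₁₀(99.5) = 40.0 dB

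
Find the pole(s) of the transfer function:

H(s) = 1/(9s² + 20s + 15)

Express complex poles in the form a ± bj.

Discriminant = 20² - 4×9×15 = 400 - 540 = -140 < 0, so the poles are a complex conjugate pair s = (-20 ± j√140)/(2×9). Real part = -20/(2×9) = -20/18 ≈ -1.1111; imaginary part = ±√140/(2×9) ≈ 0.6573. Poles: s = -1.1111 ± 0.6573j.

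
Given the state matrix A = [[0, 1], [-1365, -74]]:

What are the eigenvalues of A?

det(A - λI) = λ² - (-74)λ + 1365 = (λ - (-39))(λ - (-35)). Eigenvalues: -39, -35.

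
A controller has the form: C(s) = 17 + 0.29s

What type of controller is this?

This is a Proportional-Derivative (PD) controller.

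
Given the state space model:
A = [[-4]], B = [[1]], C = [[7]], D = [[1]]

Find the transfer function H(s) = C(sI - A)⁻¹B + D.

(sI - A)⁻¹ = 1/(s + 4). H(s) = 7×1/(s + 4) + 1 = (s + 11)/(s + 4).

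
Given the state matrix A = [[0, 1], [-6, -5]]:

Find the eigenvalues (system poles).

det(A - λI) = λ² - (-5)λ + 6 = (λ - (-3))(λ - (-2)). Eigenvalues: -3, -2.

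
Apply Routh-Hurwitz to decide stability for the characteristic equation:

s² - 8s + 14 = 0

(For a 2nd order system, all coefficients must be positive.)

Coefficients: 1, -8, 14. b=-8 not positive, so system is unstable.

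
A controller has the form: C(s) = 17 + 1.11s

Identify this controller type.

This is a Proportional-Derivative (PD) controller.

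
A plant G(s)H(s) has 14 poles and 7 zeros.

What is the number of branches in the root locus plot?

Root locus has n branches where n = number of poles = 14.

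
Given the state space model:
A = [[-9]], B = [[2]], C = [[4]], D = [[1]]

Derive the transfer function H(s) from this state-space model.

(sI - A)⁻¹ = 1/(s + 9). H(s) = 4×2/(s + 9) + 1 = (s + 17)/(s + 9).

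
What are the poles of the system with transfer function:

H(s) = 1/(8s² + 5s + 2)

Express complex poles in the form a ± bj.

Discriminant = 5² - 4×8×2 = 25 - 64 = -39 < 0, so the poles are a complex conjugate pair s = (-5 ± j√39)/(2×8). Real part = -5/(2×8) = -5/16 = -0.3125; imaginary part = ±√39/(2×8) ≈ 0.3903. Poles: s = -0.3125 ± 0.3903j.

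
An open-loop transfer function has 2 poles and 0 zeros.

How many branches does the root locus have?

Root locus has n branches where n = number of poles = 2.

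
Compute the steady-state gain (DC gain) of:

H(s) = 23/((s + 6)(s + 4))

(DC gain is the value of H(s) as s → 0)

DC gain = H(0) = 23/(6 × 4) = 23/24 = 0.9583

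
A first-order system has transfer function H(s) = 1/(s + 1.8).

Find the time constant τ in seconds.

For H(s) = 1/(s + 1/τ), the pole is at -1/τ = -1.8, so τ = 1/1.8 = 0.5556 s.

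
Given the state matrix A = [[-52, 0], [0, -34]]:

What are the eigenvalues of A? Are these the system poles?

For diagonal matrix, eigenvalues are diagonal entries: λ₁ = -52, λ₂ = -34. Eigenvalues of A = system poles.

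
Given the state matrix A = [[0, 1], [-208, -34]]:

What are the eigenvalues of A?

det(A - λI) = λ² - (-34)λ + 208 = (λ - (-26))(λ - (-8)). Eigenvalues: -26, -8.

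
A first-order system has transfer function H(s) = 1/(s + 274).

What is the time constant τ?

For H(s) = 1/(s + 1/τ), the pole is at -1/τ = -274, so τ = 1/274 = 0.0036 s.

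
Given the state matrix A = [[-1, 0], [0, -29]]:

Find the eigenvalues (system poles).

For diagonal matrix, eigenvalues are diagonal entries: λ₁ = -1, λ₂ = -29.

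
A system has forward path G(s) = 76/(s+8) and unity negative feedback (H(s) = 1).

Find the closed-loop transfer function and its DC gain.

T(s) = G/(1+GH) = [76/(s+8)] / [1 + 76/(s+8)] = 76/(s+8+76) = 76/(s+84). DC gain = 76/84 = 0.9048.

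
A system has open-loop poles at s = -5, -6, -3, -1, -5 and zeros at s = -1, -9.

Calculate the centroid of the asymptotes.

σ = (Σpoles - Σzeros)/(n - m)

σ = (Σpoles - Σzeros)/(n - m) = (-20 - (-10))/(5 - 2) = -10/3 = -3.33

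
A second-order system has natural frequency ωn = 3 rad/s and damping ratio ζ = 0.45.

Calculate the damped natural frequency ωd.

ωd = ωn√(1 - ζ²) = 3√(1 - 0.45²) = 2.68 rad/s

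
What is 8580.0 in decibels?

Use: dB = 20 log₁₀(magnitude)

dB = 20 log₁₀(8580.0) = 78.7 dB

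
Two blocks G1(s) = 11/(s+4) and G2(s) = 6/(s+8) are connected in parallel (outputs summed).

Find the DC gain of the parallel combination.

Parallel: G_eq = G1 + G2. DC gain = G1(0) + G2(0) = 11/4 + 6/8 = 2.75 + 0.75 = 3.5.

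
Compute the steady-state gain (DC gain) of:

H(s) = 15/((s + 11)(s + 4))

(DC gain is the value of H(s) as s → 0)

DC gain = H(0) = 15/(11 × 4) = 15/44 = 0.3409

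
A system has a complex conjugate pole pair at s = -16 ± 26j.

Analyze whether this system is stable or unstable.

Real part of poles is -16 (< 0, left half-plane). Stable.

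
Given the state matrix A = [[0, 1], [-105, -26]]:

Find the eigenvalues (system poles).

det(A - λI) = λ² - (-26)λ + 105 = (λ - (-21))(λ - (-5)). Eigenvalues: -21, -5.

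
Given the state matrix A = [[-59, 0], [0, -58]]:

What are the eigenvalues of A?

For diagonal matrix, eigenvalues are diagonal entries: λ₁ = -59, λ₂ = -58.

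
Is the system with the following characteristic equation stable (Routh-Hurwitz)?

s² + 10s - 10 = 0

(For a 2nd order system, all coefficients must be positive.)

Coefficients: 1, 10, -10. c=-10 not positive, so system is unstable.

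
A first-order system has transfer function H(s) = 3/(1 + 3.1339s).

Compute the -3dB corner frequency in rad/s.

Corner frequency = 1/τ = 1/3.1339 = 0.319 rad/s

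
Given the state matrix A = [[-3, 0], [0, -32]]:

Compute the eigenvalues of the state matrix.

For diagonal matrix, eigenvalues are diagonal entries: λ₁ = -3, λ₂ = -32.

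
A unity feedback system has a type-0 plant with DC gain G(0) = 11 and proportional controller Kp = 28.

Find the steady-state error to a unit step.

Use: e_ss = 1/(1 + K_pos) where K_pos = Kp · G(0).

K_pos = Kp · G(0) = 28 × 11 = 308. e_ss = 1/(1 + 308) = 0.0032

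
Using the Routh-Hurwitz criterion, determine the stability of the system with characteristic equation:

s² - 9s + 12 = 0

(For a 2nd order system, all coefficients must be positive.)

Coefficients: 1, -9, 12. b=-9 not positive, so system is unstable.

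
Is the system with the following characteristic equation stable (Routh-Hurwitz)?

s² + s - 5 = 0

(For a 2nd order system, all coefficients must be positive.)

Coefficients: 1, 1, -5. c=-5 not positive, so system is unstable.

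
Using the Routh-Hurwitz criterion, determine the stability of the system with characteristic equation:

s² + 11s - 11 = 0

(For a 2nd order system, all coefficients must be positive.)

Coefficients: 1, 11, -11. c=-11 not positive, so system is unstable.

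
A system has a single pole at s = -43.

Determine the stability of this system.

Pole at s = -43 is in the left half-plane. Stable.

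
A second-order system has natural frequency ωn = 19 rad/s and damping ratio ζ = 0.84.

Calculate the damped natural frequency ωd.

ωd = ωn√(1 - ζ²) = 19√(1 - 0.84²) = 10.31 rad/s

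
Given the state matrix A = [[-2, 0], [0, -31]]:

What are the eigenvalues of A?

For diagonal matrix, eigenvalues are diagonal entries: λ₁ = -2, λ₂ = -31.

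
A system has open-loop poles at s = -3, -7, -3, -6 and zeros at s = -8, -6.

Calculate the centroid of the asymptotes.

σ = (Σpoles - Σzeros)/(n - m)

σ = (Σpoles - Σzeros)/(n - m) = (-19 - (-14))/(4 - 2) = -5/2 = -2.5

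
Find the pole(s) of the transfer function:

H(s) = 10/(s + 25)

Pole is where denominator = 0: s + 25 = 0, so s = -25.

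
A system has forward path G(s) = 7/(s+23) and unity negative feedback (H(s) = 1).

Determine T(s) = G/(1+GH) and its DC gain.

T(s) = G/(1+GH) = [7/(s+23)] / [1 + 7/(s+23)] = 7/(s+23+7) = 7/(s+30). DC gain = 7/30 = 0.2333.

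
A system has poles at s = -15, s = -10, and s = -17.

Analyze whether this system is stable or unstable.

All poles are in the left half-plane. System is stable.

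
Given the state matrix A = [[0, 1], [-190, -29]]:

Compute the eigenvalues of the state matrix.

det(A - λI) = λ² - (-29)λ + 190 = (λ - (-19))(λ - (-10)). Eigenvalues: -19, -10.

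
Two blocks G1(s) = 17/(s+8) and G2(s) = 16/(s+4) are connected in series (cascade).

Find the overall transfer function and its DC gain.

Series: multiply transfer functions. G_eq = 17/(s+8) × 16/(s+4) = 272/((s+8)(s+4)). DC gain = 272/(8×4) = 8.5.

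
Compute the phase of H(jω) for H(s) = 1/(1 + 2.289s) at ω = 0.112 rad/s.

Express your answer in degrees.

Phase = -arctan(ωτ) = -arctan(0.112 × 2.289) = -14.4°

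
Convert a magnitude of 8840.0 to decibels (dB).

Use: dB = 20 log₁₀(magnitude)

dB = 20 log₁₀(8840.0) = 78.9 dB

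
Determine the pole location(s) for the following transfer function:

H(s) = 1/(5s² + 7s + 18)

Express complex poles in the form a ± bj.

Discriminant = 7² - 4×5×18 = 49 - 360 = -311 < 0, so the poles are a complex conjugate pair s = (-7 ± j√311)/(2×5). Real part = -7/(2×5) = -7/10 = -0.7; imaginary part = ±√311/(2×5) ≈ 1.7635. Poles: s = -0.7 ± 1.7635j.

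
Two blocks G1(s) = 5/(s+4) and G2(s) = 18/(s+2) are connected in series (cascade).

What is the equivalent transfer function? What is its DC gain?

Series: multiply transfer functions. G_eq = 5/(s+4) × 18/(s+2) = 90/((s+4)(s+2)). DC gain = 90/(4×2) = 11.25.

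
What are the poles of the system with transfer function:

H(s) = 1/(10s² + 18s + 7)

Discriminant = 18² - 4×10×7 = 324 - 280 = 44 > 0, so two distinct real poles. Using quadratic formula: s = (-18 ± √44)/(2×10) = (-18 ± √44)/20, with √44 ≈ 6.6332. s₁ ≈ -0.5683, s₂ ≈ -1.2317. Poles: s₁ = -0.5683, s₂ = -1.2317.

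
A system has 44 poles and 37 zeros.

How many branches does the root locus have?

Root locus has n branches where n = number of poles = 44.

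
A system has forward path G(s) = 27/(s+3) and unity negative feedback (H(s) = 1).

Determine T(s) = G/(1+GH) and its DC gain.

T(s) = G/(1+GH) = [27/(s+3)] / [1 + 27/(s+3)] = 27/(s+3+27) = 27/(s+30). DC gain = 27/30 = 0.9.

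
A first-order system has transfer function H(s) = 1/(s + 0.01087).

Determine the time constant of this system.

For H(s) = 1/(s + 1/τ), the pole is at -1/τ = -0.01087, so τ = 1/0.01087 = 92 s.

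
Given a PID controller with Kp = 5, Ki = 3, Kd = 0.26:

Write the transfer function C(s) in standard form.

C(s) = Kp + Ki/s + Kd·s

Substituting values: C(s) = 5 + 3/s + 0.26s = (0.26s² + 5s + 3)/s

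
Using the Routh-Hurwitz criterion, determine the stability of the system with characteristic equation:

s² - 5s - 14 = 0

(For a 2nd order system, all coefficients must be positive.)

Coefficients: 1, -5, -14. b=-5, c=-14 not positive, so system is unstable.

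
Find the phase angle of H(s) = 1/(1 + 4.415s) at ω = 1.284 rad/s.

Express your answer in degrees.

Phase = -arctan(ωτ) = -arctan(1.284 × 4.415) = -80.0°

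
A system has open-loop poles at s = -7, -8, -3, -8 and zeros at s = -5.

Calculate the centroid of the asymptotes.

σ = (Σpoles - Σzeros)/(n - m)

σ = (Σpoles - Σzeros)/(n - m) = (-26 - (-5))/(4 - 1) = -21/3 = -7.0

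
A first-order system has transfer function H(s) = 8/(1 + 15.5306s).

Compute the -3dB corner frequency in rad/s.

Corner frequency = 1/τ = 1/15.5306 = 0.064 rad/s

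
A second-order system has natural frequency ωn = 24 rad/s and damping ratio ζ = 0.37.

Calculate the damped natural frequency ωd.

ωd = ωn√(1 - ζ²) = 24√(1 - 0.37²) = 22.3 rad/s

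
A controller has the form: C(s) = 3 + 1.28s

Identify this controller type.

This is a Proportional-Derivative (PD) controller.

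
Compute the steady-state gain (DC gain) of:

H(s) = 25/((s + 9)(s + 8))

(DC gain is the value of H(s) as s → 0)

DC gain = H(0) = 25/(9 × 8) = 25/72 = 0.3472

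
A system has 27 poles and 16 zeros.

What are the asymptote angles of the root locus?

n - m = 27 - 16 = 11. Angles: θk = (2k + 1)·180°/11 = 16.36°, 49.09°, 81.82°, 114.55°, 147.27°, 180°, 212.73°, 245.45°, 278.18°, 310.91°, 343.64°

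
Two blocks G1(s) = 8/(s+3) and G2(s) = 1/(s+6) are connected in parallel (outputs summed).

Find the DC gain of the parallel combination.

Parallel: G_eq = G1 + G2. DC gain = G1(0) + G2(0) = 8/3 + 1/6 = 2.6667 + 0.1667 = 2.8333.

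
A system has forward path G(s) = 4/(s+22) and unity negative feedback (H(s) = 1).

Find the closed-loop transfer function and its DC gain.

T(s) = G/(1+GH) = [4/(s+22)] / [1 + 4/(s+22)] = 4/(s+22+4) = 4/(s+26). DC gain = 4/26 = 0.1538.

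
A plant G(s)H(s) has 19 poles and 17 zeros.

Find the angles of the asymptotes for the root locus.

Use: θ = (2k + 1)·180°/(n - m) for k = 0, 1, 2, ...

n - m = 19 - 17 = 2. Angles: θk = (2k + 1)·180°/2 = 90°, 270°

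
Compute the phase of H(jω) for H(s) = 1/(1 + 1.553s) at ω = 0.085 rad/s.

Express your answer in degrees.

Phase = -arctan(ωτ) = -arctan(0.085 × 1.553) = -7.5°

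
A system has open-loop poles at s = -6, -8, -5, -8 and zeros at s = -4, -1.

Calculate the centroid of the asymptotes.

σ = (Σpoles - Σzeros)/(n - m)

σ = (Σpoles - Σzeros)/(n - m) = (-27 - (-5))/(4 - 2) = -22/2 = -11.0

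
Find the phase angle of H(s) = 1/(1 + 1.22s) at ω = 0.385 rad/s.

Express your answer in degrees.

Phase = -arctan(ωτ) = -arctan(0.385 × 1.22) = -25.2°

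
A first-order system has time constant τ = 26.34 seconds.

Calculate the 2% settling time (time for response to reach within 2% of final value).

For first-order system, 2% settling time ≈ 4τ = 4 × 26.34 = 105.36 s.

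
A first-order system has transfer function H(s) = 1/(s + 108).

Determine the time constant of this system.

For H(s) = 1/(s + 1/τ), the pole is at -1/τ = -108, so τ = 1/108 = 0.0093 s.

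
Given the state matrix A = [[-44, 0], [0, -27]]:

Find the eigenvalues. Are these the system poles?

For diagonal matrix, eigenvalues are diagonal entries: λ₁ = -44, λ₂ = -27. Eigenvalues of A = system poles.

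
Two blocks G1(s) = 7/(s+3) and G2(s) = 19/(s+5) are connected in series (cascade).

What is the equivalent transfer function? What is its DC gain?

Series: multiply transfer functions. G_eq = 7/(s+3) × 19/(s+5) = 133/((s+3)(s+5)). DC gain = 133/(3×5) = 8.8667.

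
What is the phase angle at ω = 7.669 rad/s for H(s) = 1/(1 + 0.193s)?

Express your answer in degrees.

Phase = -arctan(ωτ) = -arctan(7.669 × 0.193) = -56.0°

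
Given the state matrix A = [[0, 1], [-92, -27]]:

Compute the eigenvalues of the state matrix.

det(A - λI) = λ² - (-27)λ + 92 = (λ - (-4))(λ - (-23)). Eigenvalues: -4, -23.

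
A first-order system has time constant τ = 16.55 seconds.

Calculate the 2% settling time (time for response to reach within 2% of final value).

For first-order system, 2% settling time ≈ 4τ = 4 × 16.55 = 66.2 s.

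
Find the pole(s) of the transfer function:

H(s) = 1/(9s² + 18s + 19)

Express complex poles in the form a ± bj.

Discriminant = 18² - 4×9×19 = 324 - 684 = -360 < 0, so the poles are a complex conjugate pair s = (-18 ± j√360)/(2×9). Real part = -18/(2×9) = -18/18 = -1; imaginary part = ±√360/(2×9) ≈ 1.0541. Poles: s = -1 ± 1.0541j.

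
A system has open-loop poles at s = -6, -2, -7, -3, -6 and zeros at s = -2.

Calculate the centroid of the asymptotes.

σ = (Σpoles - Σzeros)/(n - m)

σ = (Σpoles - Σzeros)/(n - m) = (-24 - (-2))/(5 - 1) = -22/4 = -5.5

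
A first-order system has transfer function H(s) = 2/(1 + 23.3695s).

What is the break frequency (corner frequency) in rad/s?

Corner frequency = 1/τ = 1/23.3695 = 0.043 rad/s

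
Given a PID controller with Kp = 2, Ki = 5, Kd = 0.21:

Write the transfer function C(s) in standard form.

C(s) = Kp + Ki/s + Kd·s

Substituting values: C(s) = 2 + 5/s + 0.21s = (0.21s² + 2s + 5)/s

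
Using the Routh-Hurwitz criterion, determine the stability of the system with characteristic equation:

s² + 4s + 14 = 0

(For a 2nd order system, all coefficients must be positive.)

Coefficients: 1, 4, 14. All positive, so system is stable.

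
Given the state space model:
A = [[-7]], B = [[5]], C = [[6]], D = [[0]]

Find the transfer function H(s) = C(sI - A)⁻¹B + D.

(sI - A)⁻¹ = 1/(s + 7). H(s) = 6 × 5/(s + 7) + 0 = 30/(s + 7).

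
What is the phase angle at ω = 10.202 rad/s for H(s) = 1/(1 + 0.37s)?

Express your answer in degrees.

Phase = -arctan(ωτ) = -arctan(10.202 × 0.37) = -75.2°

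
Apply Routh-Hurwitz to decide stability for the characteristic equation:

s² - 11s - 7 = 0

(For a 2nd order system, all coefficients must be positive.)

Coefficients: 1, -11, -7. b=-11, c=-7 not positive, so system is unstable.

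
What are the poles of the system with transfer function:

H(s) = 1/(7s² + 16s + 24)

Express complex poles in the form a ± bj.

Discriminant = 16² - 4×7×24 = 256 - 672 = -416 < 0, so the poles are a complex conjugate pair s = (-16 ± j√416)/(2×7). Real part = -16/(2×7) = -16/14 ≈ -1.1429; imaginary part = ±√416/(2×7) ≈ 1.4569. Poles: s = -1.1429 ± 1.4569j.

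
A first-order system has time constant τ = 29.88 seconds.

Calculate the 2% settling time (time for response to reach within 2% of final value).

For first-order system, 2% settling time ≈ 4τ = 4 × 29.88 = 119.52 s.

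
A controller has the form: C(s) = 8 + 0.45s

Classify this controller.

This is a Proportional-Derivative (PD) controller.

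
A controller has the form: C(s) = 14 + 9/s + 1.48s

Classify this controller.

This is a Proportional-Integral-Derivative (PID) controller.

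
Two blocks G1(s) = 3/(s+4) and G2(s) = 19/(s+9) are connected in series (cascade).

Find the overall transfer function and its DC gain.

Series: multiply transfer functions. G_eq = 3/(s+4) × 19/(s+9) = 57/((s+4)(s+9)). DC gain = 57/(4×9) = 1.5833.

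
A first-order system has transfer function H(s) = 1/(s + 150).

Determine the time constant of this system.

For H(s) = 1/(s + 1/τ), the pole is at -1/τ = -150, so τ = 1/150 = 0.0067 s.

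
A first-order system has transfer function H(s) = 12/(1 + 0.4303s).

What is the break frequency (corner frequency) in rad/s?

Corner frequency = 1/τ = 1/0.4303 = 2.324 rad/s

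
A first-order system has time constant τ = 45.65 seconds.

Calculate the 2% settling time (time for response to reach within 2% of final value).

For first-order system, 2% settling time ≈ 4τ = 4 × 45.65 = 182.6 s.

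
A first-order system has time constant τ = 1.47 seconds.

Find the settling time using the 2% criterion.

For first-order system, 2% settling time ≈ 4τ = 4 × 1.47 = 5.88 s.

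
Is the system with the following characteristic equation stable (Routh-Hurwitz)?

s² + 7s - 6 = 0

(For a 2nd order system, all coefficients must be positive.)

Coefficients: 1, 7, -6. c=-6 not positive, so system is unstable.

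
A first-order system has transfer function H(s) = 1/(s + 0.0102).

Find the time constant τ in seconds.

For H(s) = 1/(s + 1/τ), the pole is at -1/τ = -0.0102, so τ = 1/0.0102 = 98.04 s.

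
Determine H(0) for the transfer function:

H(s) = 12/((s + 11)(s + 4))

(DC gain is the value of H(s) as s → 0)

DC gain = H(0) = 12/(11 × 4) = 12/44 = 0.2727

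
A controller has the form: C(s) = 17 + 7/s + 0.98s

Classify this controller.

This is a Proportional-Integral-Derivative (PID) controller.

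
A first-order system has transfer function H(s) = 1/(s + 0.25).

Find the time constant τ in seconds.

For H(s) = 1/(s + 1/τ), the pole is at -1/τ = -0.25, so τ = 1/0.25 = 4 s.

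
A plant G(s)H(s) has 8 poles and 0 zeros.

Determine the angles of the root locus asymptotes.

n - m = 8 - 0 = 8. Angles: θk = (2k + 1)·180°/8 = 22.5°, 67.5°, 112.5°, 157.5°, 202.5°, 247.5°, 292.5°, 337.5°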